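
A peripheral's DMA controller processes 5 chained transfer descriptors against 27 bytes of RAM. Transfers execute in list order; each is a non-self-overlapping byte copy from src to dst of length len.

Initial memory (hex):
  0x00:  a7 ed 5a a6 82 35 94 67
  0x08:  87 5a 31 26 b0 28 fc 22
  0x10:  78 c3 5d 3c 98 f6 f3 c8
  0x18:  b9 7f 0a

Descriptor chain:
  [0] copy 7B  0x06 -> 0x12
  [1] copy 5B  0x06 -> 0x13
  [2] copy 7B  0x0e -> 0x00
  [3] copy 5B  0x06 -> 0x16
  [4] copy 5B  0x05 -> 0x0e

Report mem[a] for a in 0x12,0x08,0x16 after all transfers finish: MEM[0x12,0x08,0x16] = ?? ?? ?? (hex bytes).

MEM[0x12,0x08,0x16] = 5a 87 67

[0] 0x06->0x12 len=7 : 94 67 87 5a 31 26 b0
[1] 0x06->0x13 len=5 : 94 67 87 5a 31
[2] 0x0e->0x00 len=7 : fc 22 78 c3 94 94 67
[3] 0x06->0x16 len=5 : 67 67 87 5a 31
[4] 0x05->0x0e len=5 : 94 67 67 87 5a
query mem[0x12]=0x5a, mem[0x08]=0x87, mem[0x16]=0x67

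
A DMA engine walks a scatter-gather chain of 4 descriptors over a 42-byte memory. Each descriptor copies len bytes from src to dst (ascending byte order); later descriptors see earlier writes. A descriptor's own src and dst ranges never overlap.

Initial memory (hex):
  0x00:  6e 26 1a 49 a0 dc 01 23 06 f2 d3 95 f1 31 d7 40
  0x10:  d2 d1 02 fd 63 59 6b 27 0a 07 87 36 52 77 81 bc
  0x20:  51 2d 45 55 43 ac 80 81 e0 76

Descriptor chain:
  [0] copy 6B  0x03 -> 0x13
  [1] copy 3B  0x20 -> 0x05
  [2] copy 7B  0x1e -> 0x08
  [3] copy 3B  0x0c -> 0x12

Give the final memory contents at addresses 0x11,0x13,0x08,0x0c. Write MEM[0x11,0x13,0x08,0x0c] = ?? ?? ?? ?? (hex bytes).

MEM[0x11,0x13,0x08,0x0c] = d1 55 81 45

[0] 0x03->0x13 len=6 : 49 a0 dc 01 23 06
[1] 0x20->0x05 len=3 : 51 2d 45
[2] 0x1e->0x08 len=7 : 81 bc 51 2d 45 55 43
[3] 0x0c->0x12 len=3 : 45 55 43
query mem[0x11]=0xd1, mem[0x13]=0x55, mem[0x08]=0x81, mem[0x0c]=0x45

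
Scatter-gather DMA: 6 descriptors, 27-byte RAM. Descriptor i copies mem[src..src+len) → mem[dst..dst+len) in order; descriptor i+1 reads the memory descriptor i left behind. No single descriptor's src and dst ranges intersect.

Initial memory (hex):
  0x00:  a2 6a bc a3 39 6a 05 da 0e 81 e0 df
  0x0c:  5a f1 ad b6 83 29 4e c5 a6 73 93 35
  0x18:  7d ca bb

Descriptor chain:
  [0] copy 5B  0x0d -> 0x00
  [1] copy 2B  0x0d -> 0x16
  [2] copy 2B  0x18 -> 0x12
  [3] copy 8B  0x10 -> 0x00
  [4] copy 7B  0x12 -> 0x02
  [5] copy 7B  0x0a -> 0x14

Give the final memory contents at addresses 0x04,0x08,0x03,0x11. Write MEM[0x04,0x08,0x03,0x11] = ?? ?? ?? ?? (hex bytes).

[0] 0x0d->0x00 len=5 : f1 ad b6 83 29
[1] 0x0d->0x16 len=2 : f1 ad
[2] 0x18->0x12 len=2 : 7d ca
[3] 0x10->0x00 len=8 : 83 29 7d ca a6 73 f1 ad
[4] 0x12->0x02 len=7 : 7d ca a6 73 f1 ad 7d
[5] 0x0a->0x14 len=7 : e0 df 5a f1 ad b6 83
query mem[0x04]=0xa6, mem[0x08]=0x7d, mem[0x03]=0xca, mem[0x11]=0x29

MEM[0x04,0x08,0x03,0x11] = a6 7d ca 29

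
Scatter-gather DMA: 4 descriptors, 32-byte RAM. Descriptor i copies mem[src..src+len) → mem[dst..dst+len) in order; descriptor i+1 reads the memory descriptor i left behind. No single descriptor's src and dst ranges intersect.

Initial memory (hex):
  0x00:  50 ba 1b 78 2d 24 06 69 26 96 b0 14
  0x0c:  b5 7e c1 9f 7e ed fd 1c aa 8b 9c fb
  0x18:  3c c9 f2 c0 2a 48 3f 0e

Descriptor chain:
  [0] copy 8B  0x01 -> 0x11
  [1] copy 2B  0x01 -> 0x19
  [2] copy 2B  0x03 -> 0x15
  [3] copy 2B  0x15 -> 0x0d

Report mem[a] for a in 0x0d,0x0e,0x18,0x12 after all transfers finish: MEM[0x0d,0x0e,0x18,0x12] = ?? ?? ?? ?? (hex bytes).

[0] 0x01->0x11 len=8 : ba 1b 78 2d 24 06 69 26
[1] 0x01->0x19 len=2 : ba 1b
[2] 0x03->0x15 len=2 : 78 2d
[3] 0x15->0x0d len=2 : 78 2d
query mem[0x0d]=0x78, mem[0x0e]=0x2d, mem[0x18]=0x26, mem[0x12]=0x1b

MEM[0x0d,0x0e,0x18,0x12] = 78 2d 26 1b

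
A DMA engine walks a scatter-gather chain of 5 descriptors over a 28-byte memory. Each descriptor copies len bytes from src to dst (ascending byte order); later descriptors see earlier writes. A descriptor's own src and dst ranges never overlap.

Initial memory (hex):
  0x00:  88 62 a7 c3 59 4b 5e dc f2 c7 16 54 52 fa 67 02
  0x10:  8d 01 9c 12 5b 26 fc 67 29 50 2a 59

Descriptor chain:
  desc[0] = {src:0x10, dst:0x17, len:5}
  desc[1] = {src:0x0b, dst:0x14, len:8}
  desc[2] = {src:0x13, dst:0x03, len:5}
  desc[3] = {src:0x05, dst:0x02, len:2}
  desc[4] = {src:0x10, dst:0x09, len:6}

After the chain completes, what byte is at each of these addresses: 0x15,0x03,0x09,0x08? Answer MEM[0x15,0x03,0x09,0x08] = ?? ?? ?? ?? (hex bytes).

#0 dst[0x17+5] := {0x8d,0x01,0x9c,0x12,0x5b}
#1 dst[0x14+8] := {0x54,0x52,0xfa,0x67,0x02,0x8d,0x01,0x9c}
#2 dst[0x03+5] := {0x12,0x54,0x52,0xfa,0x67}
#3 dst[0x02+2] := {0x52,0xfa}
#4 dst[0x09+6] := {0x8d,0x01,0x9c,0x12,0x54,0x52}
query mem[0x15]=0x52, mem[0x03]=0xfa, mem[0x09]=0x8d, mem[0x08]=0xf2

MEM[0x15,0x03,0x09,0x08] = 52 fa 8d f2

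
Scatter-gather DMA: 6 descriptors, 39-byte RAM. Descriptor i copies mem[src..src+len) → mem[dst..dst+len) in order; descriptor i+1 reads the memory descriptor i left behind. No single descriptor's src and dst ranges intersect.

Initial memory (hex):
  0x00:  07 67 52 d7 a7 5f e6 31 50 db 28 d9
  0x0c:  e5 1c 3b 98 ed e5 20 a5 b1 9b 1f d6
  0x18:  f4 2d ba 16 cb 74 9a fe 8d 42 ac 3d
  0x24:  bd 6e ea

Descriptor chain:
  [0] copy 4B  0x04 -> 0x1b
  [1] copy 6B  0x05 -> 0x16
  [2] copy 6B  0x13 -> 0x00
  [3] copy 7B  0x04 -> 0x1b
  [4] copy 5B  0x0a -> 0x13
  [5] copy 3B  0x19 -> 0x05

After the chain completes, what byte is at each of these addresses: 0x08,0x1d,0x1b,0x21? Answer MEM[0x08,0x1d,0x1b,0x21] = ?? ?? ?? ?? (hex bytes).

[0] 0x04->0x1b len=4 : a7 5f e6 31
[1] 0x05->0x16 len=6 : 5f e6 31 50 db 28
[2] 0x13->0x00 len=6 : a5 b1 9b 5f e6 31
[3] 0x04->0x1b len=7 : e6 31 e6 31 50 db 28
[4] 0x0a->0x13 len=5 : 28 d9 e5 1c 3b
[5] 0x19->0x05 len=3 : 50 db e6
query mem[0x08]=0x50, mem[0x1d]=0xe6, mem[0x1b]=0xe6, mem[0x21]=0x28

MEM[0x08,0x1d,0x1b,0x21] = 50 e6 e6 28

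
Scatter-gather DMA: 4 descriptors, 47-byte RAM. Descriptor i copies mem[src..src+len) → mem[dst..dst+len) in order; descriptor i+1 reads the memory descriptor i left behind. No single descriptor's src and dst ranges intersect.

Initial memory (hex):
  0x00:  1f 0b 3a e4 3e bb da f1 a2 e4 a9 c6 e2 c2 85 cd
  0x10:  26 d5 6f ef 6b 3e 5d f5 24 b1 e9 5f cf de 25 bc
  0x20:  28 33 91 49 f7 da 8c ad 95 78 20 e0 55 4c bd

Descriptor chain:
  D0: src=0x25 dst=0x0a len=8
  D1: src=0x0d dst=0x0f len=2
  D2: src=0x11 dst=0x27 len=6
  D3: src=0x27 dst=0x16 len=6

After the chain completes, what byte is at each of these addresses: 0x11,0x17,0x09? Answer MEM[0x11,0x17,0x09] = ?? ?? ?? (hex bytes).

MEM[0x11,0x17,0x09] = 55 6f e4

  after D0: wrote 8B at 0x0a = da8cad957820e055
  after D1: wrote 2B at 0x0f = 9578
  after D2: wrote 6B at 0x27 = 556fef6b3e5d
  after D3: wrote 6B at 0x16 = 556fef6b3e5d
query mem[0x11]=0x55, mem[0x17]=0x6f, mem[0x09]=0xe4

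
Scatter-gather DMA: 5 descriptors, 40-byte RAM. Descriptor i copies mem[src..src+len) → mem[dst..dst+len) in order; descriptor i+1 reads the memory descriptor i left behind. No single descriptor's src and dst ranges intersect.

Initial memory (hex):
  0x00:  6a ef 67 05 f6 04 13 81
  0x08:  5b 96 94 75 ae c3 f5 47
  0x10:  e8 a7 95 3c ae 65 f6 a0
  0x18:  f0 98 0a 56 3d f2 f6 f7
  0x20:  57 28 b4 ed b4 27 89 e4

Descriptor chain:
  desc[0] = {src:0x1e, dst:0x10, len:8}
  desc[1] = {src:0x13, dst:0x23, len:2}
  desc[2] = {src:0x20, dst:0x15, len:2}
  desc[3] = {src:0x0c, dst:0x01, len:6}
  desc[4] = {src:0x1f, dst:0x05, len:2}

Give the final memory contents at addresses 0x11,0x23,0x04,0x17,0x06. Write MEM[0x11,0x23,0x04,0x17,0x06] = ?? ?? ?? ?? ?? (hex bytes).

  after D0: wrote 8B at 0x10 = f6f75728b4edb427
  after D1: wrote 2B at 0x23 = 28b4
  after D2: wrote 2B at 0x15 = 5728
  after D3: wrote 6B at 0x01 = aec3f547f6f7
  after D4: wrote 2B at 0x05 = f757
query mem[0x11]=0xf7, mem[0x23]=0x28, mem[0x04]=0x47, mem[0x17]=0x27, mem[0x06]=0x57

MEM[0x11,0x23,0x04,0x17,0x06] = f7 28 47 27 57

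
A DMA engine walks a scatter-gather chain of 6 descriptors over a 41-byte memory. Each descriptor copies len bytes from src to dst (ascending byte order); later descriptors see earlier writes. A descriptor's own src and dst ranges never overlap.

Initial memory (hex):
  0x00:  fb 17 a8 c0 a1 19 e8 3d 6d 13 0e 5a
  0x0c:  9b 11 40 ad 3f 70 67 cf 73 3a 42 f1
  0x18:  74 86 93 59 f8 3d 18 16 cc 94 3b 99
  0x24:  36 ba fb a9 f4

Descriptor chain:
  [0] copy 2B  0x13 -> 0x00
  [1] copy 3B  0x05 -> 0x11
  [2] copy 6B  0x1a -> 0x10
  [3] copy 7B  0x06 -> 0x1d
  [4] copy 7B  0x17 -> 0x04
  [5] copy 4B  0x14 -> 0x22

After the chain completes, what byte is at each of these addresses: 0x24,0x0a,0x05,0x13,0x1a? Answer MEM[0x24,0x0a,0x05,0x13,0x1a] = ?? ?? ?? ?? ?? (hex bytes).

  after D0: wrote 2B at 0x00 = cf73
  after D1: wrote 3B at 0x11 = 19e83d
  after D2: wrote 6B at 0x10 = 9359f83d1816
  after D3: wrote 7B at 0x1d = e83d6d130e5a9b
  after D4: wrote 7B at 0x04 = f174869359f8e8
  after D5: wrote 4B at 0x22 = 181642f1
query mem[0x24]=0x42, mem[0x0a]=0xe8, mem[0x05]=0x74, mem[0x13]=0x3d, mem[0x1a]=0x93

MEM[0x24,0x0a,0x05,0x13,0x1a] = 42 e8 74 3d 93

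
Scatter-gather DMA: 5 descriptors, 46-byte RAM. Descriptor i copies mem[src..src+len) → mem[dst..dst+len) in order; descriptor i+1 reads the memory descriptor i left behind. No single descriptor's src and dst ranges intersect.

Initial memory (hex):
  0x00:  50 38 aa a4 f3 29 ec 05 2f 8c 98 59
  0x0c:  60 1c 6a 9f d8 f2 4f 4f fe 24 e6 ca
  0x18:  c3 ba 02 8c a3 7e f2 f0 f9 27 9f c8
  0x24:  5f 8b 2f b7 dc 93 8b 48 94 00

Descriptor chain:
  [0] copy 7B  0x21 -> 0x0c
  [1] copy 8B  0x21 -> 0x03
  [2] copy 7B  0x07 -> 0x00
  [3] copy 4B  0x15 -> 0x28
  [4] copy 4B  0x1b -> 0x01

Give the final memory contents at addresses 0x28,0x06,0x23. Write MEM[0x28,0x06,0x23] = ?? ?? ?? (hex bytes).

#0 dst[0x0c+7] := {0x27,0x9f,0xc8,0x5f,0x8b,0x2f,0xb7}
#1 dst[0x03+8] := {0x27,0x9f,0xc8,0x5f,0x8b,0x2f,0xb7,0xdc}
#2 dst[0x00+7] := {0x8b,0x2f,0xb7,0xdc,0x59,0x27,0x9f}
#3 dst[0x28+4] := {0x24,0xe6,0xca,0xc3}
#4 dst[0x01+4] := {0x8c,0xa3,0x7e,0xf2}
query mem[0x28]=0x24, mem[0x06]=0x9f, mem[0x23]=0xc8

MEM[0x28,0x06,0x23] = 24 9f c8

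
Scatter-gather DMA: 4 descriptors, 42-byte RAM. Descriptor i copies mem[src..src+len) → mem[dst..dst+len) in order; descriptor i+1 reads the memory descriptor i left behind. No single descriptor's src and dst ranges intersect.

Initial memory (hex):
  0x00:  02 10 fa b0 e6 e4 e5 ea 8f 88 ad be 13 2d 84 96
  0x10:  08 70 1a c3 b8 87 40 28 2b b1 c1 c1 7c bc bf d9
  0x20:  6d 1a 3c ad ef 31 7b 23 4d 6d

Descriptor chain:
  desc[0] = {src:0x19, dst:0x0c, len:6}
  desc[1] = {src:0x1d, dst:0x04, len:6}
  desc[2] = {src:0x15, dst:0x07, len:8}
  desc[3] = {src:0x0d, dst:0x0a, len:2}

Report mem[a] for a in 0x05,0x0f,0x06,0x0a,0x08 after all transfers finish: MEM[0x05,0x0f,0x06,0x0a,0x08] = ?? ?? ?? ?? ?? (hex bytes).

MEM[0x05,0x0f,0x06,0x0a,0x08] = bf 7c d9 c1 40

[0] 0x19->0x0c len=6 : b1 c1 c1 7c bc bf
[1] 0x1d->0x04 len=6 : bc bf d9 6d 1a 3c
[2] 0x15->0x07 len=8 : 87 40 28 2b b1 c1 c1 7c
[3] 0x0d->0x0a len=2 : c1 7c
query mem[0x05]=0xbf, mem[0x0f]=0x7c, mem[0x06]=0xd9, mem[0x0a]=0xc1, mem[0x08]=0x40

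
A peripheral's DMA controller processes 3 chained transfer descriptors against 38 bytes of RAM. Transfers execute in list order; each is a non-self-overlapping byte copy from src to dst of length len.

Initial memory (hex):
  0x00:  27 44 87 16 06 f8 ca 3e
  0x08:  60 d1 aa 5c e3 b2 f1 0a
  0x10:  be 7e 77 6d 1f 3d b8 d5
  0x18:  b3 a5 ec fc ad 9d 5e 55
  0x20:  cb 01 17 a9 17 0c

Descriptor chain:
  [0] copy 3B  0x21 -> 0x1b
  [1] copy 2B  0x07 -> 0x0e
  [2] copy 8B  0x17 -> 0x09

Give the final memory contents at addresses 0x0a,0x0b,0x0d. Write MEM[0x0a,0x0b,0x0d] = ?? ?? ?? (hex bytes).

D0: mem[0x1b..0x1d] <- [01 17 a9]
D1: mem[0x0e..0x0f] <- [3e 60]
D2: mem[0x09..0x10] <- [d5 b3 a5 ec 01 17 a9 5e]
query mem[0x0a]=0xb3, mem[0x0b]=0xa5, mem[0x0d]=0x01

MEM[0x0a,0x0b,0x0d] = b3 a5 01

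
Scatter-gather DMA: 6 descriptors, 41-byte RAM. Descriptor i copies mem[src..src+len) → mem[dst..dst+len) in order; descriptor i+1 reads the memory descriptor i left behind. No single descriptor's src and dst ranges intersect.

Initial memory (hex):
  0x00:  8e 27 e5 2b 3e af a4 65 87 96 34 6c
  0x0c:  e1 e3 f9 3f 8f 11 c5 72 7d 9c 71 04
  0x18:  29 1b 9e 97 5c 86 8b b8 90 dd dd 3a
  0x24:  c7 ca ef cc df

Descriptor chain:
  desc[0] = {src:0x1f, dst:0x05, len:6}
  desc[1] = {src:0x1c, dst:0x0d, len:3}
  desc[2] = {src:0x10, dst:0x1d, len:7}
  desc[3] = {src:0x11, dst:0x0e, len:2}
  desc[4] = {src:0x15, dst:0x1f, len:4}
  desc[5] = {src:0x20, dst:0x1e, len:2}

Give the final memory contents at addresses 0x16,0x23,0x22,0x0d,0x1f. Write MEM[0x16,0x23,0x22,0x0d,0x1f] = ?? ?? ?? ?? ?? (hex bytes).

  after D0: wrote 6B at 0x05 = b890dddd3ac7
  after D1: wrote 3B at 0x0d = 5c868b
  after D2: wrote 7B at 0x1d = 8f11c5727d9c71
  after D3: wrote 2B at 0x0e = 11c5
  after D4: wrote 4B at 0x1f = 9c710429
  after D5: wrote 2B at 0x1e = 7104
query mem[0x16]=0x71, mem[0x23]=0x71, mem[0x22]=0x29, mem[0x0d]=0x5c, mem[0x1f]=0x04

MEM[0x16,0x23,0x22,0x0d,0x1f] = 71 71 29 5c 04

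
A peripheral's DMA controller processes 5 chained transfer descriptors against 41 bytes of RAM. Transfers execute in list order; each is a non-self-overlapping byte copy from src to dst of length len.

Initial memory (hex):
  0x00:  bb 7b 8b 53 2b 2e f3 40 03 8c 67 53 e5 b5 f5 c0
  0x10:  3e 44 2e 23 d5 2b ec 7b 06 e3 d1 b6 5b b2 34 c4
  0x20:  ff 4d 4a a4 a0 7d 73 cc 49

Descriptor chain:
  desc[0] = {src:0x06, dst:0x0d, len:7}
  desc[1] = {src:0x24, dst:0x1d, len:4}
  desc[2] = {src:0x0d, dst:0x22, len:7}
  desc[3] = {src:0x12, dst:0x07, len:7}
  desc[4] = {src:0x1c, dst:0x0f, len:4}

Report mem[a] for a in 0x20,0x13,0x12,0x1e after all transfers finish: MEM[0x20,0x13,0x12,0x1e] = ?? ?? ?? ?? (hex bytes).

MEM[0x20,0x13,0x12,0x1e] = cc e5 73 7d

#0 dst[0x0d+7] := {0xf3,0x40,0x03,0x8c,0x67,0x53,0xe5}
#1 dst[0x1d+4] := {0xa0,0x7d,0x73,0xcc}
#2 dst[0x22+7] := {0xf3,0x40,0x03,0x8c,0x67,0x53,0xe5}
#3 dst[0x07+7] := {0x53,0xe5,0xd5,0x2b,0xec,0x7b,0x06}
#4 dst[0x0f+4] := {0x5b,0xa0,0x7d,0x73}
query mem[0x20]=0xcc, mem[0x13]=0xe5, mem[0x12]=0x73, mem[0x1e]=0x7d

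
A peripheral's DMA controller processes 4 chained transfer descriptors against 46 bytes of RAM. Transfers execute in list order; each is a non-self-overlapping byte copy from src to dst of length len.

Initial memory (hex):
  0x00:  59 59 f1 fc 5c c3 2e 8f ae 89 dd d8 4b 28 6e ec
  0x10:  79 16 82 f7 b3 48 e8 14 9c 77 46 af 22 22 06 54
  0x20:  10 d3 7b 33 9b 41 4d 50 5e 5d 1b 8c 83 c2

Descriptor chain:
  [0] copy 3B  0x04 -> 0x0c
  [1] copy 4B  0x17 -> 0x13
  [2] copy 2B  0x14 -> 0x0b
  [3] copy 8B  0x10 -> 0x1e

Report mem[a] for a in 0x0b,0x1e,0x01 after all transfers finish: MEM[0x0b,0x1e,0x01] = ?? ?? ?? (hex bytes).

MEM[0x0b,0x1e,0x01] = 9c 79 59

  after D0: wrote 3B at 0x0c = 5cc32e
  after D1: wrote 4B at 0x13 = 149c7746
  after D2: wrote 2B at 0x0b = 9c77
  after D3: wrote 8B at 0x1e = 791682149c774614
query mem[0x0b]=0x9c, mem[0x1e]=0x79, mem[0x01]=0x59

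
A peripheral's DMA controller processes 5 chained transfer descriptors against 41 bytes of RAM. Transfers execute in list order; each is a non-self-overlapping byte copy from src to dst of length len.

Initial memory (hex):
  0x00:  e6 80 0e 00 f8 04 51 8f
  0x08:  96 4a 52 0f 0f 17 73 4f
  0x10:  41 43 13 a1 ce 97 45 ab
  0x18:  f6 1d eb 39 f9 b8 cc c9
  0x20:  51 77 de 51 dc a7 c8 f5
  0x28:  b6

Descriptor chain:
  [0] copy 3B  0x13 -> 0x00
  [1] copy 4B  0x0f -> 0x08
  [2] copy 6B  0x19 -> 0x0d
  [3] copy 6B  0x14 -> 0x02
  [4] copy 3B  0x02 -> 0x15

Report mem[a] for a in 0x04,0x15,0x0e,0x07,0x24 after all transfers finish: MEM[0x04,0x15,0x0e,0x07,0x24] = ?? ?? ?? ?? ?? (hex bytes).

  after D0: wrote 3B at 0x00 = a1ce97
  after D1: wrote 4B at 0x08 = 4f414313
  after D2: wrote 6B at 0x0d = 1deb39f9b8cc
  after D3: wrote 6B at 0x02 = ce9745abf61d
  after D4: wrote 3B at 0x15 = ce9745
query mem[0x04]=0x45, mem[0x15]=0xce, mem[0x0e]=0xeb, mem[0x07]=0x1d, mem[0x24]=0xdc

MEM[0x04,0x15,0x0e,0x07,0x24] = 45 ce eb 1d dc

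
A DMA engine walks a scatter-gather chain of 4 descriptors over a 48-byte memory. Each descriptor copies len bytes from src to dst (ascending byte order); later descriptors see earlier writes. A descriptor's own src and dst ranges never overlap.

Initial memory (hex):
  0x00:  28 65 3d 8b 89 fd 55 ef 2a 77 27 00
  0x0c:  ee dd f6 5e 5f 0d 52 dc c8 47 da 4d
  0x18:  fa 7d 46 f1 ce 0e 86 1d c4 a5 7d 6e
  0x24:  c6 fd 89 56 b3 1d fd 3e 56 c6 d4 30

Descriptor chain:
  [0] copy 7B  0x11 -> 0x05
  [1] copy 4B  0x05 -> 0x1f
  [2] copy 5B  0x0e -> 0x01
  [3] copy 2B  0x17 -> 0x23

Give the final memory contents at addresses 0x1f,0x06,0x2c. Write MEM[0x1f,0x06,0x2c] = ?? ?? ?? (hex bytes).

MEM[0x1f,0x06,0x2c] = 0d 52 56

#0 dst[0x05+7] := {0x0d,0x52,0xdc,0xc8,0x47,0xda,0x4d}
#1 dst[0x1f+4] := {0x0d,0x52,0xdc,0xc8}
#2 dst[0x01+5] := {0xf6,0x5e,0x5f,0x0d,0x52}
#3 dst[0x23+2] := {0x4d,0xfa}
query mem[0x1f]=0x0d, mem[0x06]=0x52, mem[0x2c]=0x56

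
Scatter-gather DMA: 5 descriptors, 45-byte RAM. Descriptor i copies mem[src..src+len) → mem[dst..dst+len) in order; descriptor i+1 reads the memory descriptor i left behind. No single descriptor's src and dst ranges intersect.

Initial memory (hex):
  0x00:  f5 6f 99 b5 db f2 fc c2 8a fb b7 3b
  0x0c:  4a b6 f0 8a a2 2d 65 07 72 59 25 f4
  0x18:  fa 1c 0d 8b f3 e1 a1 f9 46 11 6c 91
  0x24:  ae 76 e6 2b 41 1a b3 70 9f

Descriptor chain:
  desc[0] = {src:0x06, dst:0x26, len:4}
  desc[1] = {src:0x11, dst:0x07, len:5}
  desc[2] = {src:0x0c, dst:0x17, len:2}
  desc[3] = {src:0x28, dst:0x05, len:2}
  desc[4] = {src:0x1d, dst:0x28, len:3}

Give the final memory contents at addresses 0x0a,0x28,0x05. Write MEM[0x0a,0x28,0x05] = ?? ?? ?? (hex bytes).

[0] 0x06->0x26 len=4 : fc c2 8a fb
[1] 0x11->0x07 len=5 : 2d 65 07 72 59
[2] 0x0c->0x17 len=2 : 4a b6
[3] 0x28->0x05 len=2 : 8a fb
[4] 0x1d->0x28 len=3 : e1 a1 f9
query mem[0x0a]=0x72, mem[0x28]=0xe1, mem[0x05]=0x8a

MEM[0x0a,0x28,0x05] = 72 e1 8a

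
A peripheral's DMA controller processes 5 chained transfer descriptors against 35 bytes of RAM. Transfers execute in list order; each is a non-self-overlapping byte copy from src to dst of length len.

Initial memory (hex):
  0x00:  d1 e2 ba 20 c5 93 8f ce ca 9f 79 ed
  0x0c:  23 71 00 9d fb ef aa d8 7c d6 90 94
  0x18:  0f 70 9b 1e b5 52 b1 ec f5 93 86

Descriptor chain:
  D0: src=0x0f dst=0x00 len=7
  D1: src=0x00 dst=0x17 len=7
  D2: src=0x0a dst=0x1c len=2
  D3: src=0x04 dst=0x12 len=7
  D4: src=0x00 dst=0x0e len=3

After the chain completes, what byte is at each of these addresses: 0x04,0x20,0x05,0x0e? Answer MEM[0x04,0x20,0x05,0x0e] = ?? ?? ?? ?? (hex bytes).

MEM[0x04,0x20,0x05,0x0e] = d8 f5 7c 9d

D0: mem[0x00..0x06] <- [9d fb ef aa d8 7c d6]
D1: mem[0x17..0x1d] <- [9d fb ef aa d8 7c d6]
D2: mem[0x1c..0x1d] <- [79 ed]
D3: mem[0x12..0x18] <- [d8 7c d6 ce ca 9f 79]
D4: mem[0x0e..0x10] <- [9d fb ef]
query mem[0x04]=0xd8, mem[0x20]=0xf5, mem[0x05]=0x7c, mem[0x0e]=0x9d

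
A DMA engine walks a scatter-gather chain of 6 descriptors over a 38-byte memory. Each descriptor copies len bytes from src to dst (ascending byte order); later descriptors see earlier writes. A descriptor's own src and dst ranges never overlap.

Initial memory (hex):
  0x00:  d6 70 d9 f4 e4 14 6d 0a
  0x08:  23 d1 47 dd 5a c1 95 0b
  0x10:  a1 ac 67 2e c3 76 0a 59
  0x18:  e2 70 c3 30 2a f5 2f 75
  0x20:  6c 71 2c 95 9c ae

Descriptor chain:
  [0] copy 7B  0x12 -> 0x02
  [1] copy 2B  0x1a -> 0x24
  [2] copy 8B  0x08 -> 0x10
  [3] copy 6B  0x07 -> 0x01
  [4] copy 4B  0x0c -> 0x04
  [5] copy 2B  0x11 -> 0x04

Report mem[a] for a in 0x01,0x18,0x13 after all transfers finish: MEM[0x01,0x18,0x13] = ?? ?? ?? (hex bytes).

MEM[0x01,0x18,0x13] = 59 e2 dd

#0 dst[0x02+7] := {0x67,0x2e,0xc3,0x76,0x0a,0x59,0xe2}
#1 dst[0x24+2] := {0xc3,0x30}
#2 dst[0x10+8] := {0xe2,0xd1,0x47,0xdd,0x5a,0xc1,0x95,0x0b}
#3 dst[0x01+6] := {0x59,0xe2,0xd1,0x47,0xdd,0x5a}
#4 dst[0x04+4] := {0x5a,0xc1,0x95,0x0b}
#5 dst[0x04+2] := {0xd1,0x47}
query mem[0x01]=0x59, mem[0x18]=0xe2, mem[0x13]=0xdd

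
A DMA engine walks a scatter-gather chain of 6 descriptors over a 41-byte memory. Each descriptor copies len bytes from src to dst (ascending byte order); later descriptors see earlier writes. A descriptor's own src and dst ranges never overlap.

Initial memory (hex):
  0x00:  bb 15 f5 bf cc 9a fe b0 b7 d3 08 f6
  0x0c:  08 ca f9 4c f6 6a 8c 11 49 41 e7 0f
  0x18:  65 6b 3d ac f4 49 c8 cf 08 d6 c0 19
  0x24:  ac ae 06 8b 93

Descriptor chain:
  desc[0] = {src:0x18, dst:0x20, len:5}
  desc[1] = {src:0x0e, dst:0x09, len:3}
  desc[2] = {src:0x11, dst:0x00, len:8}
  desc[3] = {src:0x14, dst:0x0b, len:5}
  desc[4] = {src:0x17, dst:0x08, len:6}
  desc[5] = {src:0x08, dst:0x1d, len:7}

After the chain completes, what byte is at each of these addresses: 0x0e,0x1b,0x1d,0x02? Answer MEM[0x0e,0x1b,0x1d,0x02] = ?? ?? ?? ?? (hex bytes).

MEM[0x0e,0x1b,0x1d,0x02] = 0f ac 0f 11

#0 dst[0x20+5] := {0x65,0x6b,0x3d,0xac,0xf4}
#1 dst[0x09+3] := {0xf9,0x4c,0xf6}
#2 dst[0x00+8] := {0x6a,0x8c,0x11,0x49,0x41,0xe7,0x0f,0x65}
#3 dst[0x0b+5] := {0x49,0x41,0xe7,0x0f,0x65}
#4 dst[0x08+6] := {0x0f,0x65,0x6b,0x3d,0xac,0xf4}
#5 dst[0x1d+7] := {0x0f,0x65,0x6b,0x3d,0xac,0xf4,0x0f}
query mem[0x0e]=0x0f, mem[0x1b]=0xac, mem[0x1d]=0x0f, mem[0x02]=0x11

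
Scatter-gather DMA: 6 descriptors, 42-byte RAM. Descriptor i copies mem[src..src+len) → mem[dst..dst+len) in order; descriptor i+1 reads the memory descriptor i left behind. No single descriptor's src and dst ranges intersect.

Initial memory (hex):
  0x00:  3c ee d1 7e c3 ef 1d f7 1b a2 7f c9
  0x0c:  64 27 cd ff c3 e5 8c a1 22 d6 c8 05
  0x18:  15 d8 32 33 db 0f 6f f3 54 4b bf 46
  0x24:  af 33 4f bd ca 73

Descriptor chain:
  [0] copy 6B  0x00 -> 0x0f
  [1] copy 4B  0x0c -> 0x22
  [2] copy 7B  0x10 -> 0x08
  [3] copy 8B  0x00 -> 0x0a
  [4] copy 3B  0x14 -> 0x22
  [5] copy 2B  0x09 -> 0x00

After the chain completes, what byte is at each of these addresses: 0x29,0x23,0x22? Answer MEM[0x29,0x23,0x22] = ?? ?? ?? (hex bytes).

#0 dst[0x0f+6] := {0x3c,0xee,0xd1,0x7e,0xc3,0xef}
#1 dst[0x22+4] := {0x64,0x27,0xcd,0x3c}
#2 dst[0x08+7] := {0xee,0xd1,0x7e,0xc3,0xef,0xd6,0xc8}
#3 dst[0x0a+8] := {0x3c,0xee,0xd1,0x7e,0xc3,0xef,0x1d,0xf7}
#4 dst[0x22+3] := {0xef,0xd6,0xc8}
#5 dst[0x00+2] := {0xd1,0x3c}
query mem[0x29]=0x73, mem[0x23]=0xd6, mem[0x22]=0xef

MEM[0x29,0x23,0x22] = 73 d6 ef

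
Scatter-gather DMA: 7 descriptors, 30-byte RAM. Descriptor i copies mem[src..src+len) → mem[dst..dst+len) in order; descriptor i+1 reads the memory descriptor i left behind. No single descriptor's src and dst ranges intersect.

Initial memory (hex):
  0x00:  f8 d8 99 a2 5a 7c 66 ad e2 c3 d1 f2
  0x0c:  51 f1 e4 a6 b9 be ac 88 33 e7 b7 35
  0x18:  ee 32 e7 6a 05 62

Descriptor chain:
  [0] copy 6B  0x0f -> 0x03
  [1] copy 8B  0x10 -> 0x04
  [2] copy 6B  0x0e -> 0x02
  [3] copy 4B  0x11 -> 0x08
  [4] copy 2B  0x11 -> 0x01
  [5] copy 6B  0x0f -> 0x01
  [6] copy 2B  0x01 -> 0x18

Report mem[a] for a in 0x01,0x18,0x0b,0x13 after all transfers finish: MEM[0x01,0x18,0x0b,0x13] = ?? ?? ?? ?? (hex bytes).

D0: mem[0x03..0x08] <- [a6 b9 be ac 88 33]
D1: mem[0x04..0x0b] <- [b9 be ac 88 33 e7 b7 35]
D2: mem[0x02..0x07] <- [e4 a6 b9 be ac 88]
D3: mem[0x08..0x0b] <- [be ac 88 33]
D4: mem[0x01..0x02] <- [be ac]
D5: mem[0x01..0x06] <- [a6 b9 be ac 88 33]
D6: mem[0x18..0x19] <- [a6 b9]
query mem[0x01]=0xa6, mem[0x18]=0xa6, mem[0x0b]=0x33, mem[0x13]=0x88

MEM[0x01,0x18,0x0b,0x13] = a6 a6 33 88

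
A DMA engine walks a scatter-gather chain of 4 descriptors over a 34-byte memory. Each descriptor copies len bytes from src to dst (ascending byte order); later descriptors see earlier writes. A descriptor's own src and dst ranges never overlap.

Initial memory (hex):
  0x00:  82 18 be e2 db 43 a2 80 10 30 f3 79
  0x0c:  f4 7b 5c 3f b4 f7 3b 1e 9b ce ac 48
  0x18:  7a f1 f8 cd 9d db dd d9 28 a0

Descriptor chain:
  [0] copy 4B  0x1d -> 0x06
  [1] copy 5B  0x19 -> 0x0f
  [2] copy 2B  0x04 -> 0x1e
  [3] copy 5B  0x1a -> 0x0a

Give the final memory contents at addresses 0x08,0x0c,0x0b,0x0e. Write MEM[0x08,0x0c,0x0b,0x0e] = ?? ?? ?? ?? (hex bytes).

  after D0: wrote 4B at 0x06 = dbddd928
  after D1: wrote 5B at 0x0f = f1f8cd9ddb
  after D2: wrote 2B at 0x1e = db43
  after D3: wrote 5B at 0x0a = f8cd9ddbdb
query mem[0x08]=0xd9, mem[0x0c]=0x9d, mem[0x0b]=0xcd, mem[0x0e]=0xdb

MEM[0x08,0x0c,0x0b,0x0e] = d9 9d cd db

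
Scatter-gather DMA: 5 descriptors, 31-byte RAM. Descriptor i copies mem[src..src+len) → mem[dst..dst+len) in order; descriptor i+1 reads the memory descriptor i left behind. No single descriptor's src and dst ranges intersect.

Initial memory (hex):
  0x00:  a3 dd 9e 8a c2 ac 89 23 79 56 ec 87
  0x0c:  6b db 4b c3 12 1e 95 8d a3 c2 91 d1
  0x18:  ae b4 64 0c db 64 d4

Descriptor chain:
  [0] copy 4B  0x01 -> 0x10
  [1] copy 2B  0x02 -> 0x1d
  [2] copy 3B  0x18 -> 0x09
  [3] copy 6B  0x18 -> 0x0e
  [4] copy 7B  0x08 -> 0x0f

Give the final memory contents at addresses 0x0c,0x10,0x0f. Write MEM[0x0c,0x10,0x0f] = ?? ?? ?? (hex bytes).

[0] 0x01->0x10 len=4 : dd 9e 8a c2
[1] 0x02->0x1d len=2 : 9e 8a
[2] 0x18->0x09 len=3 : ae b4 64
[3] 0x18->0x0e len=6 : ae b4 64 0c db 9e
[4] 0x08->0x0f len=7 : 79 ae b4 64 6b db ae
query mem[0x0c]=0x6b, mem[0x10]=0xae, mem[0x0f]=0x79

MEM[0x0c,0x10,0x0f] = 6b ae 79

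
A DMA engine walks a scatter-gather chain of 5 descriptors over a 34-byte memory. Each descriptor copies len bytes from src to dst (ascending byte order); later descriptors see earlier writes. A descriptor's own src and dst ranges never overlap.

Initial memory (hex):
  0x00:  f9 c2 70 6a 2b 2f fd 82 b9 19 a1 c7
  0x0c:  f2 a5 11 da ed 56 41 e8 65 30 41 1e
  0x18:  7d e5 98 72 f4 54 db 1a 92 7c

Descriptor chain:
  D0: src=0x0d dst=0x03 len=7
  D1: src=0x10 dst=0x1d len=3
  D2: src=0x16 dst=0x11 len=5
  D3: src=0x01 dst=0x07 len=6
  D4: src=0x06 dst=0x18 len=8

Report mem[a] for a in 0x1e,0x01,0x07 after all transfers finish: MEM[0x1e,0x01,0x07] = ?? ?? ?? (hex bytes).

MEM[0x1e,0x01,0x07] = ed c2 c2

[0] 0x0d->0x03 len=7 : a5 11 da ed 56 41 e8
[1] 0x10->0x1d len=3 : ed 56 41
[2] 0x16->0x11 len=5 : 41 1e 7d e5 98
[3] 0x01->0x07 len=6 : c2 70 a5 11 da ed
[4] 0x06->0x18 len=8 : ed c2 70 a5 11 da ed a5
query mem[0x1e]=0xed, mem[0x01]=0xc2, mem[0x07]=0xc2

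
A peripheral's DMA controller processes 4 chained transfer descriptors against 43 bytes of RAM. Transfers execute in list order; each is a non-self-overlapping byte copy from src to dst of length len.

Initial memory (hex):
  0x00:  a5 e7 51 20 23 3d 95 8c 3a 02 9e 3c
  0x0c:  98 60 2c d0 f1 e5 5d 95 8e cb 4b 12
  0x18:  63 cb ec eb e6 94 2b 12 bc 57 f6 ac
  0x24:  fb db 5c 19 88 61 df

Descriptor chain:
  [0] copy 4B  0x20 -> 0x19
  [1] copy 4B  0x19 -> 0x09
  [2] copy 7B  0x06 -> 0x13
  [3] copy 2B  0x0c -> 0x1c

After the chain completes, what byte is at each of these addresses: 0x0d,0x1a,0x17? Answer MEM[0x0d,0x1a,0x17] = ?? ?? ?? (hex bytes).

#0 dst[0x19+4] := {0xbc,0x57,0xf6,0xac}
#1 dst[0x09+4] := {0xbc,0x57,0xf6,0xac}
#2 dst[0x13+7] := {0x95,0x8c,0x3a,0xbc,0x57,0xf6,0xac}
#3 dst[0x1c+2] := {0xac,0x60}
query mem[0x0d]=0x60, mem[0x1a]=0x57, mem[0x17]=0x57

MEM[0x0d,0x1a,0x17] = 60 57 57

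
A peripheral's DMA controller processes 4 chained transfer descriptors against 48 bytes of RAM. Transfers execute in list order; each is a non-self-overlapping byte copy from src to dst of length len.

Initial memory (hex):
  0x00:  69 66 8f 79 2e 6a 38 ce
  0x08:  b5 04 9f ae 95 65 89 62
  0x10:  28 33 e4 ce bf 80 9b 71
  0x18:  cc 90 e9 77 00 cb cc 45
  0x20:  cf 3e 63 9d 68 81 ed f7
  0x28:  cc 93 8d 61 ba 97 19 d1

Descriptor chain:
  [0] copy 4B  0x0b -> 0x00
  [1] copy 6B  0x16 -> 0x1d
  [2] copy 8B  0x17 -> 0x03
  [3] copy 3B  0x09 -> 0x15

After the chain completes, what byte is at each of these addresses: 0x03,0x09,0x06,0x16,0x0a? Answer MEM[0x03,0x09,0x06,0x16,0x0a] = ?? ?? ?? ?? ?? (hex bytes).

[0] 0x0b->0x00 len=4 : ae 95 65 89
[1] 0x16->0x1d len=6 : 9b 71 cc 90 e9 77
[2] 0x17->0x03 len=8 : 71 cc 90 e9 77 00 9b 71
[3] 0x09->0x15 len=3 : 9b 71 ae
query mem[0x03]=0x71, mem[0x09]=0x9b, mem[0x06]=0xe9, mem[0x16]=0x71, mem[0x0a]=0x71

MEM[0x03,0x09,0x06,0x16,0x0a] = 71 9b e9 71 71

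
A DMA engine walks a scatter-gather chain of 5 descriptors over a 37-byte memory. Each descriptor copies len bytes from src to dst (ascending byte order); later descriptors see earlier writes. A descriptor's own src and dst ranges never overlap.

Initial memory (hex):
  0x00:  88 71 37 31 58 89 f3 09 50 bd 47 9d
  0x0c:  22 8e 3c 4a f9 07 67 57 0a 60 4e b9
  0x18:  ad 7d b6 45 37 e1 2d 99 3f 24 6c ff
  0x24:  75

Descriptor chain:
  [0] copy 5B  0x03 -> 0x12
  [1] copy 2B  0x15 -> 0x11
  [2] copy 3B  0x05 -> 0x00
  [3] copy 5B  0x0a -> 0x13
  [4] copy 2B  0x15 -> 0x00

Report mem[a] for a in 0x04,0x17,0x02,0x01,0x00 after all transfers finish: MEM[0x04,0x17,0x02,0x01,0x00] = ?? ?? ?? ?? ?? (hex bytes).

#0 dst[0x12+5] := {0x31,0x58,0x89,0xf3,0x09}
#1 dst[0x11+2] := {0xf3,0x09}
#2 dst[0x00+3] := {0x89,0xf3,0x09}
#3 dst[0x13+5] := {0x47,0x9d,0x22,0x8e,0x3c}
#4 dst[0x00+2] := {0x22,0x8e}
query mem[0x04]=0x58, mem[0x17]=0x3c, mem[0x02]=0x09, mem[0x01]=0x8e, mem[0x00]=0x22

MEM[0x04,0x17,0x02,0x01,0x00] = 58 3c 09 8e 22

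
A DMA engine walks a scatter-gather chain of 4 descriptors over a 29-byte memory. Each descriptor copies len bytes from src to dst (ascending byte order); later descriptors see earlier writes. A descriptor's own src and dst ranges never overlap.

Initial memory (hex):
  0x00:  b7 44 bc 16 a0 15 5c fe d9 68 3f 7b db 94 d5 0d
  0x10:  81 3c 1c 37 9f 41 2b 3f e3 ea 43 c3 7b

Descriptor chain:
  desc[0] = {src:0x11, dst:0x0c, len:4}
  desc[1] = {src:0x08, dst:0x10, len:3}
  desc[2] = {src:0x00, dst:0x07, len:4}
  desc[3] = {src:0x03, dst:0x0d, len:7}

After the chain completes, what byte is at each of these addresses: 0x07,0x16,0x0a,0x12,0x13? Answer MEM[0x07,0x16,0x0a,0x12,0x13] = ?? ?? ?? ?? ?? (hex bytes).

MEM[0x07,0x16,0x0a,0x12,0x13] = b7 2b 16 44 bc

[0] 0x11->0x0c len=4 : 3c 1c 37 9f
[1] 0x08->0x10 len=3 : d9 68 3f
[2] 0x00->0x07 len=4 : b7 44 bc 16
[3] 0x03->0x0d len=7 : 16 a0 15 5c b7 44 bc
query mem[0x07]=0xb7, mem[0x16]=0x2b, mem[0x0a]=0x16, mem[0x12]=0x44, mem[0x13]=0xbc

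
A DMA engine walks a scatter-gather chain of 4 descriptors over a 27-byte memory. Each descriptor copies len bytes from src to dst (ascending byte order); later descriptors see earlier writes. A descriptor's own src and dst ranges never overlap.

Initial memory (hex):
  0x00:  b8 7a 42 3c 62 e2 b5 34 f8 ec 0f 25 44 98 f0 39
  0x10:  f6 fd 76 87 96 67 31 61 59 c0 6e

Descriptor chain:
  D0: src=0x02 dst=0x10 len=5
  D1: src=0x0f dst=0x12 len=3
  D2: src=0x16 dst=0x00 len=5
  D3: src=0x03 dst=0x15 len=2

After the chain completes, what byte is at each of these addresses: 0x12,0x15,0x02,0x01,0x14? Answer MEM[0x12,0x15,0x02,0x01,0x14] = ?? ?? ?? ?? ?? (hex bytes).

[0] 0x02->0x10 len=5 : 42 3c 62 e2 b5
[1] 0x0f->0x12 len=3 : 39 42 3c
[2] 0x16->0x00 len=5 : 31 61 59 c0 6e
[3] 0x03->0x15 len=2 : c0 6e
query mem[0x12]=0x39, mem[0x15]=0xc0, mem[0x02]=0x59, mem[0x01]=0x61, mem[0x14]=0x3c

MEM[0x12,0x15,0x02,0x01,0x14] = 39 c0 59 61 3c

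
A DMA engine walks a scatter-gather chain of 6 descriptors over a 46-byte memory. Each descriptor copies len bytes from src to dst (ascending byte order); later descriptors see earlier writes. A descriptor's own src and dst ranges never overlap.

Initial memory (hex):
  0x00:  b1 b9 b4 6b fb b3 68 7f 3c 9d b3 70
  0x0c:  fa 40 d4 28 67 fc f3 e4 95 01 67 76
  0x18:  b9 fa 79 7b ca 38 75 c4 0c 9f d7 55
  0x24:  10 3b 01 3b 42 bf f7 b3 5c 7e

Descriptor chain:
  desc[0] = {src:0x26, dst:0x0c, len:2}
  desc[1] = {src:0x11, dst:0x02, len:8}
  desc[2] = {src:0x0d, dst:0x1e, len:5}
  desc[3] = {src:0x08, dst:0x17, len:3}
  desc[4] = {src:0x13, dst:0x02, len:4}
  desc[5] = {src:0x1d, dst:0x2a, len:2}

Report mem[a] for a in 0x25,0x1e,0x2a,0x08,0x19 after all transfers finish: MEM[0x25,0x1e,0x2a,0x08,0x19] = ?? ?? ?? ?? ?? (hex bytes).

MEM[0x25,0x1e,0x2a,0x08,0x19] = 3b 3b 38 76 b3

[0] 0x26->0x0c len=2 : 01 3b
[1] 0x11->0x02 len=8 : fc f3 e4 95 01 67 76 b9
[2] 0x0d->0x1e len=5 : 3b d4 28 67 fc
[3] 0x08->0x17 len=3 : 76 b9 b3
[4] 0x13->0x02 len=4 : e4 95 01 67
[5] 0x1d->0x2a len=2 : 38 3b
query mem[0x25]=0x3b, mem[0x1e]=0x3b, mem[0x2a]=0x38, mem[0x08]=0x76, mem[0x19]=0xb3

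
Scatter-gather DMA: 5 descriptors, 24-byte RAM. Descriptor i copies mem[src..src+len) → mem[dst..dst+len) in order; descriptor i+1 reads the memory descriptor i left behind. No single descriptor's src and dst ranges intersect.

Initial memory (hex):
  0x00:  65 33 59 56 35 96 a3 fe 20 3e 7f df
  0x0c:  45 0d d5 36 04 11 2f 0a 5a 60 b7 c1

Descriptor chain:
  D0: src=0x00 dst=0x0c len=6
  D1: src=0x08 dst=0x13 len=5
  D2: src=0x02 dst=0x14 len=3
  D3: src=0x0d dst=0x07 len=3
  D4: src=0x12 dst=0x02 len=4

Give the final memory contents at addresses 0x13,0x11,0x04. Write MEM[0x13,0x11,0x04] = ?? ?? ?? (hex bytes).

MEM[0x13,0x11,0x04] = 20 96 59

[0] 0x00->0x0c len=6 : 65 33 59 56 35 96
[1] 0x08->0x13 len=5 : 20 3e 7f df 65
[2] 0x02->0x14 len=3 : 59 56 35
[3] 0x0d->0x07 len=3 : 33 59 56
[4] 0x12->0x02 len=4 : 2f 20 59 56
query mem[0x13]=0x20, mem[0x11]=0x96, mem[0x04]=0x59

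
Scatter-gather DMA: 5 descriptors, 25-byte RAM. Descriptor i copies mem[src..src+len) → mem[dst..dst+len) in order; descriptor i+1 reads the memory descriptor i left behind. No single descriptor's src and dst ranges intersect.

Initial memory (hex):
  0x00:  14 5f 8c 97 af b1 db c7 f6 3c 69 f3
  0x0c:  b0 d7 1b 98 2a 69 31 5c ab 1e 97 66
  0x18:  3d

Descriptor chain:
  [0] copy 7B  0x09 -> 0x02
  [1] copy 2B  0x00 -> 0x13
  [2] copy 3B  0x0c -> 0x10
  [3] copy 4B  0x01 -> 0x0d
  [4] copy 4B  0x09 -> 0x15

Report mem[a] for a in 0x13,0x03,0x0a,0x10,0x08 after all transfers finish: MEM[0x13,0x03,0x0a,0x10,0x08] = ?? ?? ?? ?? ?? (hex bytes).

D0: mem[0x02..0x08] <- [3c 69 f3 b0 d7 1b 98]
D1: mem[0x13..0x14] <- [14 5f]
D2: mem[0x10..0x12] <- [b0 d7 1b]
D3: mem[0x0d..0x10] <- [5f 3c 69 f3]
D4: mem[0x15..0x18] <- [3c 69 f3 b0]
query mem[0x13]=0x14, mem[0x03]=0x69, mem[0x0a]=0x69, mem[0x10]=0xf3, mem[0x08]=0x98

MEM[0x13,0x03,0x0a,0x10,0x08] = 14 69 69 f3 98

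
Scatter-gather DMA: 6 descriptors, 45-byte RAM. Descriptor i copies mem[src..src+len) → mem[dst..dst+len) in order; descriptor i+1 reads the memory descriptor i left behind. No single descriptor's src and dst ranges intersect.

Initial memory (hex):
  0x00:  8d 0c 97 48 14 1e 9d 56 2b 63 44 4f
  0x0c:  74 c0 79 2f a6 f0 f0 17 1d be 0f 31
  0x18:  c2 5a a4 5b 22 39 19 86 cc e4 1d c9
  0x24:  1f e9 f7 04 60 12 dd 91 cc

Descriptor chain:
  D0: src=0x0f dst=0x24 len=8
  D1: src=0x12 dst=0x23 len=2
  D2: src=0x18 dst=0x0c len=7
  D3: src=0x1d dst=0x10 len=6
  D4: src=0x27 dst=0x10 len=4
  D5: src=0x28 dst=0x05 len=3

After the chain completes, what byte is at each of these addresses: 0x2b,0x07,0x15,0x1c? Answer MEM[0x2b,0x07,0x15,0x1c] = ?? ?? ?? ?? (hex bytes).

[0] 0x0f->0x24 len=8 : 2f a6 f0 f0 17 1d be 0f
[1] 0x12->0x23 len=2 : f0 17
[2] 0x18->0x0c len=7 : c2 5a a4 5b 22 39 19
[3] 0x1d->0x10 len=6 : 39 19 86 cc e4 1d
[4] 0x27->0x10 len=4 : f0 17 1d be
[5] 0x28->0x05 len=3 : 17 1d be
query mem[0x2b]=0x0f, mem[0x07]=0xbe, mem[0x15]=0x1d, mem[0x1c]=0x22

MEM[0x2b,0x07,0x15,0x1c] = 0f be 1d 22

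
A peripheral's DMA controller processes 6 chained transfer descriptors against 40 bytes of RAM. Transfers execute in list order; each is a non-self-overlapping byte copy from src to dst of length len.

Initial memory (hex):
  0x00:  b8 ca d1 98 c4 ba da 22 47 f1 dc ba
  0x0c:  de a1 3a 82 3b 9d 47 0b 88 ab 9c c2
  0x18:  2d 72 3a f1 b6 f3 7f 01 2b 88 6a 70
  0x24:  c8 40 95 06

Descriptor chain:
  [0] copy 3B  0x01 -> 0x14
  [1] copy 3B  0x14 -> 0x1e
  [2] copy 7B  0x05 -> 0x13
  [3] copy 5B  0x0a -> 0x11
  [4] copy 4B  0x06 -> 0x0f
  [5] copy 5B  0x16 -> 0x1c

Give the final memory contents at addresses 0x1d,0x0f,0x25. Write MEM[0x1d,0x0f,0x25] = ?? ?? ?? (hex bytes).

  after D0: wrote 3B at 0x14 = cad198
  after D1: wrote 3B at 0x1e = cad198
  after D2: wrote 7B at 0x13 = bada2247f1dcba
  after D3: wrote 5B at 0x11 = dcbadea13a
  after D4: wrote 4B at 0x0f = da2247f1
  after D5: wrote 5B at 0x1c = 47f1dcba3a
query mem[0x1d]=0xf1, mem[0x0f]=0xda, mem[0x25]=0x40

MEM[0x1d,0x0f,0x25] = f1 da 40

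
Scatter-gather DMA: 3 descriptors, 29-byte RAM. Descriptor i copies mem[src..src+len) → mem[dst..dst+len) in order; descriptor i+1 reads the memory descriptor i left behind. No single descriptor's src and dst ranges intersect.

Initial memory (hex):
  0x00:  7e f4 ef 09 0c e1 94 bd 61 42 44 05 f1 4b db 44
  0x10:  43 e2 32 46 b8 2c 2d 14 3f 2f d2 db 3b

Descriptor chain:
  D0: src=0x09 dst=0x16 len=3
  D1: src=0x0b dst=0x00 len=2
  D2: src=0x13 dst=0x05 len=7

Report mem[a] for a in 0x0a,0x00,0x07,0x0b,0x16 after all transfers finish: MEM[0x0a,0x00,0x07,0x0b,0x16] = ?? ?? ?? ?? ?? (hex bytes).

D0: mem[0x16..0x18] <- [42 44 05]
D1: mem[0x00..0x01] <- [05 f1]
D2: mem[0x05..0x0b] <- [46 b8 2c 42 44 05 2f]
query mem[0x0a]=0x05, mem[0x00]=0x05, mem[0x07]=0x2c, mem[0x0b]=0x2f, mem[0x16]=0x42

MEM[0x0a,0x00,0x07,0x0b,0x16] = 05 05 2c 2f 42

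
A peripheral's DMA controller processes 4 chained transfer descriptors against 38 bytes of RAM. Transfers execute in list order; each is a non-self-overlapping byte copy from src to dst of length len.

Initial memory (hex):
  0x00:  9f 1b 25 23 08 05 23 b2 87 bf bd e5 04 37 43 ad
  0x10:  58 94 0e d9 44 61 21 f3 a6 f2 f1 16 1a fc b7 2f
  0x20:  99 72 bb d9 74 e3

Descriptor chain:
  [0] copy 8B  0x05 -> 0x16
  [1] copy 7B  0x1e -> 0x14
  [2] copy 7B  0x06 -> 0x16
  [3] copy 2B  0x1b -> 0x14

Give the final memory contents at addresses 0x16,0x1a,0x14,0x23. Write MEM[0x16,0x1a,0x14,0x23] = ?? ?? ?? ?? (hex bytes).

[0] 0x05->0x16 len=8 : 05 23 b2 87 bf bd e5 04
[1] 0x1e->0x14 len=7 : b7 2f 99 72 bb d9 74
[2] 0x06->0x16 len=7 : 23 b2 87 bf bd e5 04
[3] 0x1b->0x14 len=2 : e5 04
query mem[0x16]=0x23, mem[0x1a]=0xbd, mem[0x14]=0xe5, mem[0x23]=0xd9

MEM[0x16,0x1a,0x14,0x23] = 23 bd e5 d9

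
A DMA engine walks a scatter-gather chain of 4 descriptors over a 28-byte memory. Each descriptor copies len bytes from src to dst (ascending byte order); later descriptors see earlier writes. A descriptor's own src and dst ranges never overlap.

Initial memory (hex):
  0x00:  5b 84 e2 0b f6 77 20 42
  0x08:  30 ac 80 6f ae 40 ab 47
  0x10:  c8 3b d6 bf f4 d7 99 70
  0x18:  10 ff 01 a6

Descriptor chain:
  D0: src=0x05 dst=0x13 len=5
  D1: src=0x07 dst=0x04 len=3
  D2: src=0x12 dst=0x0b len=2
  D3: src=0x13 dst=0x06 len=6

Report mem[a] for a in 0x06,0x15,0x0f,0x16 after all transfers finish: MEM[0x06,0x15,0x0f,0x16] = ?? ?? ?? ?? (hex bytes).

#0 dst[0x13+5] := {0x77,0x20,0x42,0x30,0xac}
#1 dst[0x04+3] := {0x42,0x30,0xac}
#2 dst[0x0b+2] := {0xd6,0x77}
#3 dst[0x06+6] := {0x77,0x20,0x42,0x30,0xac,0x10}
query mem[0x06]=0x77, mem[0x15]=0x42, mem[0x0f]=0x47, mem[0x16]=0x30

MEM[0x06,0x15,0x0f,0x16] = 77 42 47 30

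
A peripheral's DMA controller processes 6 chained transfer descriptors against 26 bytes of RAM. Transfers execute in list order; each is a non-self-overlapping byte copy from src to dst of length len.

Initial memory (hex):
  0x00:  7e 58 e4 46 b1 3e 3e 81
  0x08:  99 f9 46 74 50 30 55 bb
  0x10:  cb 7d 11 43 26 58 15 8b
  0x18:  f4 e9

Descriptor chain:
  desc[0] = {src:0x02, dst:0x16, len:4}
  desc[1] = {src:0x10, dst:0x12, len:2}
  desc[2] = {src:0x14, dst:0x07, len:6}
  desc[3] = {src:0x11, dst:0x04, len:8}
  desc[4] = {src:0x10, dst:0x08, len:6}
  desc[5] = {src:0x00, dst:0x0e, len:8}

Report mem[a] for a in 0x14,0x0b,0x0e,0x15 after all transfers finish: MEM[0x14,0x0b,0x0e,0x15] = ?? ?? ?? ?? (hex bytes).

MEM[0x14,0x0b,0x0e,0x15] = 7d 7d 7e 26

D0: mem[0x16..0x19] <- [e4 46 b1 3e]
D1: mem[0x12..0x13] <- [cb 7d]
D2: mem[0x07..0x0c] <- [26 58 e4 46 b1 3e]
D3: mem[0x04..0x0b] <- [7d cb 7d 26 58 e4 46 b1]
D4: mem[0x08..0x0d] <- [cb 7d cb 7d 26 58]
D5: mem[0x0e..0x15] <- [7e 58 e4 46 7d cb 7d 26]
query mem[0x14]=0x7d, mem[0x0b]=0x7d, mem[0x0e]=0x7e, mem[0x15]=0x26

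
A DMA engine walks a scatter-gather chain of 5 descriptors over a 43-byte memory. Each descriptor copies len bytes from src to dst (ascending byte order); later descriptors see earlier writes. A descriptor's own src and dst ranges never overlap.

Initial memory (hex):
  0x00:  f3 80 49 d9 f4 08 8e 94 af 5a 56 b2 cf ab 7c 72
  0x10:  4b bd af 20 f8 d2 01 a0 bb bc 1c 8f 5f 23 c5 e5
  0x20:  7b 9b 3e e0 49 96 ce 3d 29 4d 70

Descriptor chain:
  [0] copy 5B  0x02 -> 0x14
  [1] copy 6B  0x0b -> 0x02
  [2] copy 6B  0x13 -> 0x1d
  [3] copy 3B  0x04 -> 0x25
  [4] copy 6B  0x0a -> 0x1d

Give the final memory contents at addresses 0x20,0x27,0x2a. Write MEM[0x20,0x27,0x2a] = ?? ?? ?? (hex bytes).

MEM[0x20,0x27,0x2a] = ab 72 70

D0: mem[0x14..0x18] <- [49 d9 f4 08 8e]
D1: mem[0x02..0x07] <- [b2 cf ab 7c 72 4b]
D2: mem[0x1d..0x22] <- [20 49 d9 f4 08 8e]
D3: mem[0x25..0x27] <- [ab 7c 72]
D4: mem[0x1d..0x22] <- [56 b2 cf ab 7c 72]
query mem[0x20]=0xab, mem[0x27]=0x72, mem[0x2a]=0x70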